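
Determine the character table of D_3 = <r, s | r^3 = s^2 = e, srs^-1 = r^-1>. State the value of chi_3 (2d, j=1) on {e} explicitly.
Conjugacy classes: {e} of size 1, {r^1, r^2} of size 2, {s, sr, ..., sr^2} of size 3.
Character table:
  irrep \ class              {e} (size 1)  {r^1, r^2} (size 2)  {s, sr, ..., sr^2} (size 3)
  chi_1 (triv)               1             1                    1                          
  chi_2 (sign: r->1, s->-1)  1             1                    -1                         
  chi_3 (2d, j=1)            2             -1                   0                          

Spot check: chi_3 (2d, j=1) on {e} = 2.

Explanation: D_3 has order 2*3 = 6 with 3 conjugacy classes, hence 3 irreducibles. Sum of squared dims 1 + 1 + 4 = 6 = |G|. Linear characters come from the abelianisation; the 2-dimensional irreps have character r^k -> 2*cos(2*pi*j*k/3), reflections -> 0.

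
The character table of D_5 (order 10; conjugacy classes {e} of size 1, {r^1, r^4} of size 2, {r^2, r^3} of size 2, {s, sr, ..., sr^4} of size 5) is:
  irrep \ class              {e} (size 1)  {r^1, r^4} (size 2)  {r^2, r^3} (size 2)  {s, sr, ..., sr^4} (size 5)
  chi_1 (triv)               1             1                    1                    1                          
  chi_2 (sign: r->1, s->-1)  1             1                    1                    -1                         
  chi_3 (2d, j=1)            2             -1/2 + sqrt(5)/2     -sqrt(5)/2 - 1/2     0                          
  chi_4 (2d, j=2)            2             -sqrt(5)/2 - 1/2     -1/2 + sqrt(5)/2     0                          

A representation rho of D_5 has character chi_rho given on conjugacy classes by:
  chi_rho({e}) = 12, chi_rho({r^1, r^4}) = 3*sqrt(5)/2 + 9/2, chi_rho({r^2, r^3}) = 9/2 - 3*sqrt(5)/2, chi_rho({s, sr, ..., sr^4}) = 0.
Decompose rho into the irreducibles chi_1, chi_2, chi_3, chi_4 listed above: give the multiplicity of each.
Multiplicities: chi_1: 3, chi_2: 3, chi_3: 3, chi_4: 0.

Argument: Use <chi_rho, chi> = (1/|G|) sum_C |C| * chi_rho(C) * conj(chi(C)) with |G| = 10 for each irreducible chi in the table:
  <chi_rho, chi_1> = (1/10)[1*(12)*conj(1) + 2*(3*sqrt(5)/2 + 9/2)*conj(1) + 2*(9/2 - 3*sqrt(5)/2)*conj(1) + 5*(0)*conj(1)]
      = (1/10)[(12) + (3*sqrt(5) + 9) + (9 - 3*sqrt(5)) + (0)] = 30/10 = 3
  <chi_rho, chi_2> = (1/10)[1*(12)*conj(1) + 2*(3*sqrt(5)/2 + 9/2)*conj(1) + 2*(9/2 - 3*sqrt(5)/2)*conj(1) + 5*(0)*conj(-1)]
      = (1/10)[(12) + (3*sqrt(5) + 9) + (9 - 3*sqrt(5)) + (0)] = 30/10 = 3
  <chi_rho, chi_3> = (1/10)[1*(12)*conj(2) + 2*(3*sqrt(5)/2 + 9/2)*conj(-1/2 + sqrt(5)/2) + 2*(9/2 - 3*sqrt(5)/2)*conj(-sqrt(5)/2 - 1/2) + 5*(0)*conj(0)]
      = (1/10)[(24) + (3 + 3*sqrt(5)) + (3 - 3*sqrt(5)) + (0)] = 30/10 = 3
  <chi_rho, chi_4> = (1/10)[1*(12)*conj(2) + 2*(3*sqrt(5)/2 + 9/2)*conj(-sqrt(5)/2 - 1/2) + 2*(9/2 - 3*sqrt(5)/2)*conj(-1/2 + sqrt(5)/2) + 5*(0)*conj(0)]
      = (1/10)[(24) + (-6*sqrt(5) - 12) + (-12 + 6*sqrt(5)) + (0)] = 0/10 = 0
Dimension check: dim(rho) = sum (mult * dim) = 3*1 + 3*1 + 3*2 + 0*2 = 12 = chi_rho(e) = 12.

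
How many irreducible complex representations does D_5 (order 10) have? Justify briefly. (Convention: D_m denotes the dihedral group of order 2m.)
4

Derivation: The number of irreducible complex representations of a finite group equals its number of conjugacy classes. D_5 has 4 conjugacy classes ((n+3)/2 for n odd), so D_5 (order 10) has exactly 4 irreducible complex representations.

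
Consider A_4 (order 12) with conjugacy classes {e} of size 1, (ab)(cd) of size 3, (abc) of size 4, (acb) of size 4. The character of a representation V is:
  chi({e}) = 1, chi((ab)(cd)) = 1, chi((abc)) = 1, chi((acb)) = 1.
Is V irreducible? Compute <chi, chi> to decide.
Irreducible: <chi, chi> = 1.

Why: <chi, chi> = (1/|G|) sum_C |C| * |chi(C)|^2 = (1/12)[1*|1|^2 + 3*|1|^2 + 4*|1|^2 + 4*|1|^2]
  = (1/12)[(1) + (3) + (4) + (4)] = 12/12 = 1.
(Exp terms are combined using exp(i*s)*conj(exp(i*t)) = exp(i*(s-t)), and sums of them are collapsed using the identity that for every m > 1 the m distinct m-th roots of unity sum to 0, e.g. 1 + exp(2*I*pi/3) + exp(-2*I*pi/3) = 0.)
A character is irreducible iff <chi, chi> = 1, so this representation is irreducible.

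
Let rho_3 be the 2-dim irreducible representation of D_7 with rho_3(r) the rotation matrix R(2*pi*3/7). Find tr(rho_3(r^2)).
chi_{rho_3}(r^2) = 2*cos(2*pi*3*2/7) = 2*cos(2*pi/7)

Solution. rho_3(r^2) is rotation by angle 2*pi*3*2/7, whose trace is 2*cos(2*pi*3*2/7) = 2*cos(2*pi/7).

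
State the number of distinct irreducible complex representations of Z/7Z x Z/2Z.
14

Proof sketch: The number of irreducible complex representations of a finite group equals its number of conjugacy classes. Z/7Z x Z/2Z is abelian of order 14, so every element is its own conjugacy class: 14 classes, so Z/7Z x Z/2Z (order 14) has exactly 14 irreducible complex representations.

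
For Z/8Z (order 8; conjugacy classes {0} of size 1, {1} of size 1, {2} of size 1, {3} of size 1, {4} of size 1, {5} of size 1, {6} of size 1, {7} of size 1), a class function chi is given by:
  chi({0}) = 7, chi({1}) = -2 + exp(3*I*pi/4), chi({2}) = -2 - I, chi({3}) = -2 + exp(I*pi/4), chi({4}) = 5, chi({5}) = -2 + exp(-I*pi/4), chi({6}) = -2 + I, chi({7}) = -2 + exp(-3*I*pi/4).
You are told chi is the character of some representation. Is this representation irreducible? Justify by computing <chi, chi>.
Not irreducible (reducible): <chi, chi> = 13 > 1.

<chi, chi> = (1/|G|) sum_C |C| * |chi(C)|^2 = (1/8)[1*|7|^2 + 1*|-2 + exp(3*I*pi/4)|^2 + 1*|-2 - I|^2 + 1*|-2 + exp(I*pi/4)|^2 + 1*|5|^2 + 1*|-2 + exp(-I*pi/4)|^2 + 1*|-2 + I|^2 + 1*|-2 + exp(-3*I*pi/4)|^2]
  = (1/8)[(49) + (5 - 2*exp(3*I*pi/4) - 2*exp(-3*I*pi/4)) + (5) + (5 - 2*exp(I*pi/4) - 2*exp(-I*pi/4)) + (25) + (5 - 2*exp(I*pi/4) - 2*exp(-I*pi/4)) + (5) + (5 - 2*exp(3*I*pi/4) - 2*exp(-3*I*pi/4))] = 104/8 = 13.
(Exp terms are combined using exp(i*s)*conj(exp(i*t)) = exp(i*(s-t)), and sums of them are collapsed using the identity that for every m > 1 the m distinct m-th roots of unity sum to 0, e.g. 1 + exp(2*I*pi/3) + exp(-2*I*pi/3) = 0.)
A character is irreducible iff <chi, chi> = 1, so this representation is reducible.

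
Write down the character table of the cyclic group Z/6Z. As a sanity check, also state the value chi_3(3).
Character table of Z/6Z (irreps indexed chi_0,...,chi_5 with chi_k(m) = zeta_6^(k*m), zeta_6 = exp(2*pi*i/6)):
  irrep \ class  {0} (size 1)  {1} (size 1)    {2} (size 1)    {3} (size 1)  {4} (size 1)    {5} (size 1)  
  chi_0          1             1               1               1             1               1             
  chi_1          1             exp(I*pi/3)     exp(2*I*pi/3)   -1            exp(-2*I*pi/3)  exp(-I*pi/3)  
  chi_2          1             exp(2*I*pi/3)   exp(-2*I*pi/3)  1             exp(2*I*pi/3)   exp(-2*I*pi/3)
  chi_3          1             -1              1               -1            1               -1            
  chi_4          1             exp(-2*I*pi/3)  exp(2*I*pi/3)   1             exp(-2*I*pi/3)  exp(2*I*pi/3) 
  chi_5          1             exp(-I*pi/3)    exp(-2*I*pi/3)  -1            exp(2*I*pi/3)   exp(I*pi/3)   

Spot check: chi_3(3) = zeta_6^(3*3) = zeta_6^9 = -1.

Why: Z/6Z is abelian, so all 6 irreducible complex representations are 1-dimensional. They are given by chi_k(m) = zeta_6^(k*m) for k = 0,...,5. Row orthogonality: sum_m chi_k(m) conj(chi_l(m)) = 6 * [k = l].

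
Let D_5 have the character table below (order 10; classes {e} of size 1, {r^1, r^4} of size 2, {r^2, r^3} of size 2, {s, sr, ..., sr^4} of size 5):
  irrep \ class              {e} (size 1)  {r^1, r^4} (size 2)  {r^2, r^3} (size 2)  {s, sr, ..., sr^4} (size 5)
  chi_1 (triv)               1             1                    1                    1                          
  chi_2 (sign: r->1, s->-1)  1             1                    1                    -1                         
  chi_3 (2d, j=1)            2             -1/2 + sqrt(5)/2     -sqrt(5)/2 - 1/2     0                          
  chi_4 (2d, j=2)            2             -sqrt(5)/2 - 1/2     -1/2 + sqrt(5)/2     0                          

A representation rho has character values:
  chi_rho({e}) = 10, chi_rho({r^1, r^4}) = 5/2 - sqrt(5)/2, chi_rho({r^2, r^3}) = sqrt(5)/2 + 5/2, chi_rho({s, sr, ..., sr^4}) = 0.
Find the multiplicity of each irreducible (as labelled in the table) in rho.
Multiplicities: chi_1: 2, chi_2: 2, chi_3: 1, chi_4: 2.

Proof sketch: Use <chi_rho, chi> = (1/|G|) sum_C |C| * chi_rho(C) * conj(chi(C)) with |G| = 10 for each irreducible chi in the table:
  <chi_rho, chi_1> = (1/10)[1*(10)*conj(1) + 2*(5/2 - sqrt(5)/2)*conj(1) + 2*(sqrt(5)/2 + 5/2)*conj(1) + 5*(0)*conj(1)]
      = (1/10)[(10) + (5 - sqrt(5)) + (sqrt(5) + 5) + (0)] = 20/10 = 2
  <chi_rho, chi_2> = (1/10)[1*(10)*conj(1) + 2*(5/2 - sqrt(5)/2)*conj(1) + 2*(sqrt(5)/2 + 5/2)*conj(1) + 5*(0)*conj(-1)]
      = (1/10)[(10) + (5 - sqrt(5)) + (sqrt(5) + 5) + (0)] = 20/10 = 2
  <chi_rho, chi_3> = (1/10)[1*(10)*conj(2) + 2*(5/2 - sqrt(5)/2)*conj(-1/2 + sqrt(5)/2) + 2*(sqrt(5)/2 + 5/2)*conj(-sqrt(5)/2 - 1/2) + 5*(0)*conj(0)]
      = (1/10)[(20) + (-5 + 3*sqrt(5)) + (-3*sqrt(5) - 5) + (0)] = 10/10 = 1
  <chi_rho, chi_4> = (1/10)[1*(10)*conj(2) + 2*(5/2 - sqrt(5)/2)*conj(-sqrt(5)/2 - 1/2) + 2*(sqrt(5)/2 + 5/2)*conj(-1/2 + sqrt(5)/2) + 5*(0)*conj(0)]
      = (1/10)[(20) + (-2*sqrt(5)) + (2*sqrt(5)) + (0)] = 20/10 = 2
Dimension check: dim(rho) = sum (mult * dim) = 2*1 + 2*1 + 1*2 + 2*2 = 10 = chi_rho(e) = 10.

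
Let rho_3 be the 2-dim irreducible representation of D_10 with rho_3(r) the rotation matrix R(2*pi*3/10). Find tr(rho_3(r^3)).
chi_{rho_3}(r^3) = 2*cos(2*pi*3*3/10) = 1/2 + sqrt(5)/2

Reasoning: rho_3(r^3) is rotation by angle 2*pi*3*3/10, whose trace is 2*cos(2*pi*3*3/10) = 1/2 + sqrt(5)/2.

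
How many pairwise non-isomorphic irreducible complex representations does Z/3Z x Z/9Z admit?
27

Working: The number of irreducible complex representations of a finite group equals its number of conjugacy classes. Z/3Z x Z/9Z is abelian of order 27, so every element is its own conjugacy class: 27 classes, so Z/3Z x Z/9Z (order 27) has exactly 27 irreducible complex representations.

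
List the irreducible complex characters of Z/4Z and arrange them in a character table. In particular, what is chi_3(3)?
Character table of Z/4Z (irreps indexed chi_0,...,chi_3 with chi_k(m) = zeta_4^(k*m), zeta_4 = exp(2*pi*i/4)):
  irrep \ class  {0} (size 1)  {1} (size 1)  {2} (size 1)  {3} (size 1)
  chi_0          1             1             1             1           
  chi_1          1             I             -1            -I          
  chi_2          1             -1            1             -1          
  chi_3          1             -I            -1            I           

Spot check: chi_3(3) = zeta_4^(3*3) = zeta_4^9 = I.

Z/4Z is abelian, so all 4 irreducible complex representations are 1-dimensional. They are given by chi_k(m) = zeta_4^(k*m) for k = 0,...,3. Row orthogonality: sum_m chi_k(m) conj(chi_l(m)) = 4 * [k = l].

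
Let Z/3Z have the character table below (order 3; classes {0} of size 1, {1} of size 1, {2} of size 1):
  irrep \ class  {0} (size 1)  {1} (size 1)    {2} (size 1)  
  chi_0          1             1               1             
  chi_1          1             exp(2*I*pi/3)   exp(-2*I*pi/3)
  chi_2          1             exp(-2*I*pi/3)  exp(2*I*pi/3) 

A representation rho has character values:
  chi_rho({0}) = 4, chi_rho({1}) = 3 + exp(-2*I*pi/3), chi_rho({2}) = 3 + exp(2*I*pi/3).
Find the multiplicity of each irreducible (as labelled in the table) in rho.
Multiplicities: chi_0: 3, chi_1: 0, chi_2: 1.

Derivation: Use <chi_rho, chi> = (1/|G|) sum_C |C| * chi_rho(C) * conj(chi(C)) with |G| = 3 for each irreducible chi in the table:
  <chi_rho, chi_0> = (1/3)[1*(4)*conj(1) + 1*(3 + exp(-2*I*pi/3))*conj(1) + 1*(3 + exp(2*I*pi/3))*conj(1)]
      = (1/3)[(4) + (3 + exp(-2*I*pi/3)) + (3 + exp(2*I*pi/3))] = 9/3 = 3
  <chi_rho, chi_1> = (1/3)[1*(4)*conj(1) + 1*(3 + exp(-2*I*pi/3))*conj(exp(2*I*pi/3)) + 1*(3 + exp(2*I*pi/3))*conj(exp(-2*I*pi/3))]
      = (1/3)[(4) + (3*exp(-2*I*pi/3) + exp(2*I*pi/3)) + (exp(-2*I*pi/3) + 3*exp(2*I*pi/3))] = 0/3 = 0
  <chi_rho, chi_2> = (1/3)[1*(4)*conj(1) + 1*(3 + exp(-2*I*pi/3))*conj(exp(-2*I*pi/3)) + 1*(3 + exp(2*I*pi/3))*conj(exp(2*I*pi/3))]
      = (1/3)[(4) + (1 + 3*exp(2*I*pi/3)) + (1 + 3*exp(-2*I*pi/3))] = 3/3 = 1
(Exp terms are combined using exp(i*s)*conj(exp(i*t)) = exp(i*(s-t)), and sums of them are collapsed using the identity that for every m > 1 the m distinct m-th roots of unity sum to 0, e.g. 1 + exp(2*I*pi/3) + exp(-2*I*pi/3) = 0.)
Dimension check: dim(rho) = sum (mult * dim) = 3*1 + 0*1 + 1*1 = 4 = chi_rho(e) = 4.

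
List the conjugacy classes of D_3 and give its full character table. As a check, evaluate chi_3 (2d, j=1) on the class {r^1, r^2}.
Conjugacy classes: {e} of size 1, {r^1, r^2} of size 2, {s, sr, ..., sr^2} of size 3.
Character table:
  irrep \ class              {e} (size 1)  {r^1, r^2} (size 2)  {s, sr, ..., sr^2} (size 3)
  chi_1 (triv)               1             1                    1                          
  chi_2 (sign: r->1, s->-1)  1             1                    -1                         
  chi_3 (2d, j=1)            2             -1                   0                          

Spot check: chi_3 (2d, j=1) on {r^1, r^2} = -1.

Justification: D_3 has order 2*3 = 6 with 3 conjugacy classes, hence 3 irreducibles. Sum of squared dims 1 + 1 + 4 = 6 = |G|. Linear characters come from the abelianisation; the 2-dimensional irreps have character r^k -> 2*cos(2*pi*j*k/3), reflections -> 0.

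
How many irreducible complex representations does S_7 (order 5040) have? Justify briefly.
15

Derivation: The number of irreducible complex representations of a finite group equals its number of conjugacy classes. Conjugacy classes in S_7 correspond to cycle types, i.e. partitions of 7; there are p(7) = 15 of them, so S_7 (order 5040) has exactly 15 irreducible complex representations.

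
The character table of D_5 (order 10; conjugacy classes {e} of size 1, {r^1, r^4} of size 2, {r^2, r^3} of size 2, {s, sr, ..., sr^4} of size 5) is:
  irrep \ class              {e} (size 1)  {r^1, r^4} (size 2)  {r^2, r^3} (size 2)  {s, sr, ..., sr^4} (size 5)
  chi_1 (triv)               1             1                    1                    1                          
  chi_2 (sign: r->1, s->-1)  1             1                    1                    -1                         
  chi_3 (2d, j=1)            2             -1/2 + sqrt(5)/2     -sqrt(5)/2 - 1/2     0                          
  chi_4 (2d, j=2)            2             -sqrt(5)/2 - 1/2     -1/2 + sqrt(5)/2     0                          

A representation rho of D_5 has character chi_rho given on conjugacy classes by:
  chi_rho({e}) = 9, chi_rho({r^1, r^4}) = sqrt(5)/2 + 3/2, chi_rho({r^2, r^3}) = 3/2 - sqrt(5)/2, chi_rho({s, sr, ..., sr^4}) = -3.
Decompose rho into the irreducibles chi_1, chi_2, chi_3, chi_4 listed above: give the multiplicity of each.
Multiplicities: chi_1: 0, chi_2: 3, chi_3: 2, chi_4: 1.

Use <chi_rho, chi> = (1/|G|) sum_C |C| * chi_rho(C) * conj(chi(C)) with |G| = 10 for each irreducible chi in the table:
  <chi_rho, chi_1> = (1/10)[1*(9)*conj(1) + 2*(sqrt(5)/2 + 3/2)*conj(1) + 2*(3/2 - sqrt(5)/2)*conj(1) + 5*(-3)*conj(1)]
      = (1/10)[(9) + (sqrt(5) + 3) + (3 - sqrt(5)) + (-15)] = 0/10 = 0
  <chi_rho, chi_2> = (1/10)[1*(9)*conj(1) + 2*(sqrt(5)/2 + 3/2)*conj(1) + 2*(3/2 - sqrt(5)/2)*conj(1) + 5*(-3)*conj(-1)]
      = (1/10)[(9) + (sqrt(5) + 3) + (3 - sqrt(5)) + (15)] = 30/10 = 3
  <chi_rho, chi_3> = (1/10)[1*(9)*conj(2) + 2*(sqrt(5)/2 + 3/2)*conj(-1/2 + sqrt(5)/2) + 2*(3/2 - sqrt(5)/2)*conj(-sqrt(5)/2 - 1/2) + 5*(-3)*conj(0)]
      = (1/10)[(18) + (1 + sqrt(5)) + (1 - sqrt(5)) + (0)] = 20/10 = 2
  <chi_rho, chi_4> = (1/10)[1*(9)*conj(2) + 2*(sqrt(5)/2 + 3/2)*conj(-sqrt(5)/2 - 1/2) + 2*(3/2 - sqrt(5)/2)*conj(-1/2 + sqrt(5)/2) + 5*(-3)*conj(0)]
      = (1/10)[(18) + (-2*sqrt(5) - 4) + (-4 + 2*sqrt(5)) + (0)] = 10/10 = 1
Dimension check: dim(rho) = sum (mult * dim) = 0*1 + 3*1 + 2*2 + 1*2 = 9 = chi_rho(e) = 9.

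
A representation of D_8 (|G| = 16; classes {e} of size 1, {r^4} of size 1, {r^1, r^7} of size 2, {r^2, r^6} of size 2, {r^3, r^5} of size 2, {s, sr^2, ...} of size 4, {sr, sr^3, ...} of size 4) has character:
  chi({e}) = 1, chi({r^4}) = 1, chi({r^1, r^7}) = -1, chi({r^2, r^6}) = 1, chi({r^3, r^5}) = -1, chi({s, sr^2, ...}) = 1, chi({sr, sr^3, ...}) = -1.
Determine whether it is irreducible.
Irreducible: <chi, chi> = 1.

<chi, chi> = (1/|G|) sum_C |C| * |chi(C)|^2 = (1/16)[1*|1|^2 + 1*|1|^2 + 2*|-1|^2 + 2*|1|^2 + 2*|-1|^2 + 4*|1|^2 + 4*|-1|^2]
  = (1/16)[(1) + (1) + (2) + (2) + (2) + (4) + (4)] = 16/16 = 1.
A character is irreducible iff <chi, chi> = 1, so this representation is irreducible.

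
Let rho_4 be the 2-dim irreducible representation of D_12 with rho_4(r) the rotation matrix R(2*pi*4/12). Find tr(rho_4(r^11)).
chi_{rho_4}(r^11) = 2*cos(2*pi*4*11/12) = -1

rho_4(r^11) is rotation by angle 2*pi*4*11/12, whose trace is 2*cos(2*pi*4*11/12) = -1.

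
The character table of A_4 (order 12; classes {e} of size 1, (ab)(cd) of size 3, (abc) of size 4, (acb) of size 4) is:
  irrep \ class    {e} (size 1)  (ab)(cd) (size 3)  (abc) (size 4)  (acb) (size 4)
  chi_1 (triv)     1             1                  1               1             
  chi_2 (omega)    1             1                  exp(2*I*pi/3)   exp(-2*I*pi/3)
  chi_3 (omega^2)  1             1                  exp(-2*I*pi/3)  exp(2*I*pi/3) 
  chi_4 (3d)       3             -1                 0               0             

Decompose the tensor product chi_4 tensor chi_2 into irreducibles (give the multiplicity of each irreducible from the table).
chi_4 tensor chi_2 = chi_4 (all other irreducibles have multiplicity 0).

Proof sketch: The character of a tensor product is the pointwise product (chi_4 * chi_2)(C) = chi_4(C) * chi_2(C):
  {e}: (3)*(1), (ab)(cd): (-1)*(1), (abc): (0)*(exp(2*I*pi/3)), (acb): (0)*(exp(-2*I*pi/3))
so (chi_4 * chi_2) takes values
  {e} -> 3, (ab)(cd) -> -1, (abc) -> 0, (acb) -> 0.
Now take the inner product of this character with each irreducible chi from the table, <chi_4*chi_2, chi> = (1/12) sum_C |C| (chi_4*chi_2)(C) conj(chi(C)):
  <chi_4*chi_2, chi_1> = (1/12)[1*(3)*conj(1) + 3*(-1)*conj(1) + 4*(0)*conj(1) + 4*(0)*conj(1)]
      = (1/12)[(3) + (-3) + (0) + (0)] = 0/12 = 0
  <chi_4*chi_2, chi_2> = (1/12)[1*(3)*conj(1) + 3*(-1)*conj(1) + 4*(0)*conj(exp(2*I*pi/3)) + 4*(0)*conj(exp(-2*I*pi/3))]
      = (1/12)[(3) + (-3) + (0) + (0)] = 0/12 = 0
  <chi_4*chi_2, chi_3> = (1/12)[1*(3)*conj(1) + 3*(-1)*conj(1) + 4*(0)*conj(exp(-2*I*pi/3)) + 4*(0)*conj(exp(2*I*pi/3))]
      = (1/12)[(3) + (-3) + (0) + (0)] = 0/12 = 0
  <chi_4*chi_2, chi_4> = (1/12)[1*(3)*conj(3) + 3*(-1)*conj(-1) + 4*(0)*conj(0) + 4*(0)*conj(0)]
      = (1/12)[(9) + (3) + (0) + (0)] = 12/12 = 1
(Exp terms are combined using exp(i*s)*conj(exp(i*t)) = exp(i*(s-t)), and sums of them are collapsed using the identity that for every m > 1 the m distinct m-th roots of unity sum to 0, e.g. 1 + exp(2*I*pi/3) + exp(-2*I*pi/3) = 0.)
Hence the multiplicities are chi_4: 1. Dimension check: dim(chi_4)*dim(chi_2) = 3*1 = 3 and sum (mult * dim) = 1*3 = 3.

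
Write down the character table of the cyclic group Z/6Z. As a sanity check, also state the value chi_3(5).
Character table of Z/6Z (irreps indexed chi_0,...,chi_5 with chi_k(m) = zeta_6^(k*m), zeta_6 = exp(2*pi*i/6)):
  irrep \ class  {0} (size 1)  {1} (size 1)    {2} (size 1)    {3} (size 1)  {4} (size 1)    {5} (size 1)  
  chi_0          1             1               1               1             1               1             
  chi_1          1             exp(I*pi/3)     exp(2*I*pi/3)   -1            exp(-2*I*pi/3)  exp(-I*pi/3)  
  chi_2          1             exp(2*I*pi/3)   exp(-2*I*pi/3)  1             exp(2*I*pi/3)   exp(-2*I*pi/3)
  chi_3          1             -1              1               -1            1               -1            
  chi_4          1             exp(-2*I*pi/3)  exp(2*I*pi/3)   1             exp(-2*I*pi/3)  exp(2*I*pi/3) 
  chi_5          1             exp(-I*pi/3)    exp(-2*I*pi/3)  -1            exp(2*I*pi/3)   exp(I*pi/3)   

Spot check: chi_3(5) = zeta_6^(3*5) = zeta_6^15 = -1.

Why: Z/6Z is abelian, so all 6 irreducible complex representations are 1-dimensional. They are given by chi_k(m) = zeta_6^(k*m) for k = 0,...,5. Row orthogonality: sum_m chi_k(m) conj(chi_l(m)) = 6 * [k = l].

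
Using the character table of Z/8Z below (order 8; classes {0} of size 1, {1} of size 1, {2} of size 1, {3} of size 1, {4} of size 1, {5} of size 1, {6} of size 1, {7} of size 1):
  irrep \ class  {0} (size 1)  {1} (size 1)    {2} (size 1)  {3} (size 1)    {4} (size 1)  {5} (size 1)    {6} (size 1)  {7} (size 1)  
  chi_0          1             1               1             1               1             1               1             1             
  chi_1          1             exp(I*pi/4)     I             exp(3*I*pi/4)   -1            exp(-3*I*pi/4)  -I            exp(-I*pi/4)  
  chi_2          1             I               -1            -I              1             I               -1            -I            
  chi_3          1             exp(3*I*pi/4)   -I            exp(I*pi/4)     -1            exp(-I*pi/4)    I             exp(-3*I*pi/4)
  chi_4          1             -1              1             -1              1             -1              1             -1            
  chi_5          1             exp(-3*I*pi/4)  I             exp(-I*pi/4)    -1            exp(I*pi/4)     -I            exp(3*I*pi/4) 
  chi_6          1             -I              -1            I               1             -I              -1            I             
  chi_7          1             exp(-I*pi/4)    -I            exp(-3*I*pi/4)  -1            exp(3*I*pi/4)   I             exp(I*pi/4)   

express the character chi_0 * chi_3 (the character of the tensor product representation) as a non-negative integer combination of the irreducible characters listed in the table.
chi_0 tensor chi_3 = chi_3 (all other irreducibles have multiplicity 0).

Derivation: The character of a tensor product is the pointwise product (chi_0 * chi_3)(C) = chi_0(C) * chi_3(C):
  {0}: (1)*(1), {1}: (1)*(exp(3*I*pi/4)), {2}: (1)*(-I), {3}: (1)*(exp(I*pi/4)), {4}: (1)*(-1), {5}: (1)*(exp(-I*pi/4)), {6}: (1)*(I), {7}: (1)*(exp(-3*I*pi/4))
so (chi_0 * chi_3) takes values
  {0} -> 1, {1} -> exp(3*I*pi/4), {2} -> -I, {3} -> exp(I*pi/4), {4} -> -1, {5} -> exp(-I*pi/4), {6} -> I, {7} -> exp(-3*I*pi/4).
Now take the inner product of this character with each irreducible chi from the table, <chi_0*chi_3, chi> = (1/8) sum_C |C| (chi_0*chi_3)(C) conj(chi(C)):
  <chi_0*chi_3, chi_0> = (1/8)[1*(1)*conj(1) + 1*(exp(3*I*pi/4))*conj(1) + 1*(-I)*conj(1) + 1*(exp(I*pi/4))*conj(1) + 1*(-1)*conj(1) + 1*(exp(-I*pi/4))*conj(1) + 1*(I)*conj(1) + 1*(exp(-3*I*pi/4))*conj(1)]
      = (1/8)[(1) + (exp(3*I*pi/4)) + (-I) + (exp(I*pi/4)) + (-1) + (exp(-I*pi/4)) + (I) + (exp(-3*I*pi/4))] = 0/8 = 0
  <chi_0*chi_3, chi_1> = (1/8)[1*(1)*conj(1) + 1*(exp(3*I*pi/4))*conj(exp(I*pi/4)) + 1*(-I)*conj(I) + 1*(exp(I*pi/4))*conj(exp(3*I*pi/4)) + 1*(-1)*conj(-1) + 1*(exp(-I*pi/4))*conj(exp(-3*I*pi/4)) + 1*(I)*conj(-I) + 1*(exp(-3*I*pi/4))*conj(exp(-I*pi/4))]
      = (1/8)[(1) + (I) + (-1) + (-I) + (1) + (I) + (-1) + (-I)] = 0/8 = 0
  <chi_0*chi_3, chi_2> = (1/8)[1*(1)*conj(1) + 1*(exp(3*I*pi/4))*conj(I) + 1*(-I)*conj(-1) + 1*(exp(I*pi/4))*conj(-I) + 1*(-1)*conj(1) + 1*(exp(-I*pi/4))*conj(I) + 1*(I)*conj(-1) + 1*(exp(-3*I*pi/4))*conj(-I)]
      = (1/8)[(1) + (-exp(-3*I*pi/4)) + (I) + (exp(3*I*pi/4)) + (-1) + (-exp(I*pi/4)) + (-I) + (exp(-I*pi/4))] = 0/8 = 0
  <chi_0*chi_3, chi_3> = (1/8)[1*(1)*conj(1) + 1*(exp(3*I*pi/4))*conj(exp(3*I*pi/4)) + 1*(-I)*conj(-I) + 1*(exp(I*pi/4))*conj(exp(I*pi/4)) + 1*(-1)*conj(-1) + 1*(exp(-I*pi/4))*conj(exp(-I*pi/4)) + 1*(I)*conj(I) + 1*(exp(-3*I*pi/4))*conj(exp(-3*I*pi/4))]
      = (1/8)[(1) + (1) + (1) + (1) + (1) + (1) + (1) + (1)] = 8/8 = 1
  <chi_0*chi_3, chi_4> = (1/8)[1*(1)*conj(1) + 1*(exp(3*I*pi/4))*conj(-1) + 1*(-I)*conj(1) + 1*(exp(I*pi/4))*conj(-1) + 1*(-1)*conj(1) + 1*(exp(-I*pi/4))*conj(-1) + 1*(I)*conj(1) + 1*(exp(-3*I*pi/4))*conj(-1)]
      = (1/8)[(1) + (-exp(3*I*pi/4)) + (-I) + (-exp(I*pi/4)) + (-1) + (-exp(-I*pi/4)) + (I) + (-exp(-3*I*pi/4))] = 0/8 = 0
  <chi_0*chi_3, chi_5> = (1/8)[1*(1)*conj(1) + 1*(exp(3*I*pi/4))*conj(exp(-3*I*pi/4)) + 1*(-I)*conj(I) + 1*(exp(I*pi/4))*conj(exp(-I*pi/4)) + 1*(-1)*conj(-1) + 1*(exp(-I*pi/4))*conj(exp(I*pi/4)) + 1*(I)*conj(-I) + 1*(exp(-3*I*pi/4))*conj(exp(3*I*pi/4))]
      = (1/8)[(1) + (-I) + (-1) + (I) + (1) + (-I) + (-1) + (I)] = 0/8 = 0
  <chi_0*chi_3, chi_6> = (1/8)[1*(1)*conj(1) + 1*(exp(3*I*pi/4))*conj(-I) + 1*(-I)*conj(-1) + 1*(exp(I*pi/4))*conj(I) + 1*(-1)*conj(1) + 1*(exp(-I*pi/4))*conj(-I) + 1*(I)*conj(-1) + 1*(exp(-3*I*pi/4))*conj(I)]
      = (1/8)[(1) + (exp(-3*I*pi/4)) + (I) + (-exp(3*I*pi/4)) + (-1) + (exp(I*pi/4)) + (-I) + (-exp(-I*pi/4))] = 0/8 = 0
  <chi_0*chi_3, chi_7> = (1/8)[1*(1)*conj(1) + 1*(exp(3*I*pi/4))*conj(exp(-I*pi/4)) + 1*(-I)*conj(-I) + 1*(exp(I*pi/4))*conj(exp(-3*I*pi/4)) + 1*(-1)*conj(-1) + 1*(exp(-I*pi/4))*conj(exp(3*I*pi/4)) + 1*(I)*conj(I) + 1*(exp(-3*I*pi/4))*conj(exp(I*pi/4))]
      = (1/8)[(1) + (-1) + (1) + (-1) + (1) + (-1) + (1) + (-1)] = 0/8 = 0
(Exp terms are combined using exp(i*s)*conj(exp(i*t)) = exp(i*(s-t)), and sums of them are collapsed using the identity that for every m > 1 the m distinct m-th roots of unity sum to 0, e.g. 1 + exp(2*I*pi/3) + exp(-2*I*pi/3) = 0.)
Hence the multiplicities are chi_3: 1. Dimension check: dim(chi_0)*dim(chi_3) = 1*1 = 1 and sum (mult * dim) = 1*1 = 1.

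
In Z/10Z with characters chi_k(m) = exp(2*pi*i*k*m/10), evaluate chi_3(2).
chi_3(2) = zeta_10^6 = exp(-4*I*pi/5)

Working: chi_3(2) = zeta_10^(3*2) = zeta_10^6. Since zeta_10^10 = 1, this equals zeta_10^6 = exp(2*pi*i*6/10) = exp(-4*I*pi/5).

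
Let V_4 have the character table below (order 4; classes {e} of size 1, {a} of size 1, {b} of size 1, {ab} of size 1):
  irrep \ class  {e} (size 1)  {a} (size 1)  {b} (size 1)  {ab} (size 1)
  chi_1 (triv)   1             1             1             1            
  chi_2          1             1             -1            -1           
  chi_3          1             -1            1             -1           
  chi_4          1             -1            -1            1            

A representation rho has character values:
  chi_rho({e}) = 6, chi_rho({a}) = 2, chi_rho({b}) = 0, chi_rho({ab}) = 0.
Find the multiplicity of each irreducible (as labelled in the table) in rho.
Multiplicities: chi_1: 2, chi_2: 2, chi_3: 1, chi_4: 1.

Reasoning: Use <chi_rho, chi> = (1/|G|) sum_C |C| * chi_rho(C) * conj(chi(C)) with |G| = 4 for each irreducible chi in the table:
  <chi_rho, chi_1> = (1/4)[1*(6)*conj(1) + 1*(2)*conj(1) + 1*(0)*conj(1) + 1*(0)*conj(1)]
      = (1/4)[(6) + (2) + (0) + (0)] = 8/4 = 2
  <chi_rho, chi_2> = (1/4)[1*(6)*conj(1) + 1*(2)*conj(1) + 1*(0)*conj(-1) + 1*(0)*conj(-1)]
      = (1/4)[(6) + (2) + (0) + (0)] = 8/4 = 2
  <chi_rho, chi_3> = (1/4)[1*(6)*conj(1) + 1*(2)*conj(-1) + 1*(0)*conj(1) + 1*(0)*conj(-1)]
      = (1/4)[(6) + (-2) + (0) + (0)] = 4/4 = 1
  <chi_rho, chi_4> = (1/4)[1*(6)*conj(1) + 1*(2)*conj(-1) + 1*(0)*conj(-1) + 1*(0)*conj(1)]
      = (1/4)[(6) + (-2) + (0) + (0)] = 4/4 = 1
Dimension check: dim(rho) = sum (mult * dim) = 2*1 + 2*1 + 1*1 + 1*1 = 6 = chi_rho(e) = 6.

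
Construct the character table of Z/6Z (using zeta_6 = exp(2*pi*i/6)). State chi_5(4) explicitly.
Character table of Z/6Z (irreps indexed chi_0,...,chi_5 with chi_k(m) = zeta_6^(k*m), zeta_6 = exp(2*pi*i/6)):
  irrep \ class  {0} (size 1)  {1} (size 1)    {2} (size 1)    {3} (size 1)  {4} (size 1)    {5} (size 1)  
  chi_0          1             1               1               1             1               1             
  chi_1          1             exp(I*pi/3)     exp(2*I*pi/3)   -1            exp(-2*I*pi/3)  exp(-I*pi/3)  
  chi_2          1             exp(2*I*pi/3)   exp(-2*I*pi/3)  1             exp(2*I*pi/3)   exp(-2*I*pi/3)
  chi_3          1             -1              1               -1            1               -1            
  chi_4          1             exp(-2*I*pi/3)  exp(2*I*pi/3)   1             exp(-2*I*pi/3)  exp(2*I*pi/3) 
  chi_5          1             exp(-I*pi/3)    exp(-2*I*pi/3)  -1            exp(2*I*pi/3)   exp(I*pi/3)   

Spot check: chi_5(4) = zeta_6^(5*4) = zeta_6^20 = exp(2*I*pi/3).

Details: Z/6Z is abelian, so all 6 irreducible complex representations are 1-dimensional. They are given by chi_k(m) = zeta_6^(k*m) for k = 0,...,5. Row orthogonality: sum_m chi_k(m) conj(chi_l(m)) = 6 * [k = l].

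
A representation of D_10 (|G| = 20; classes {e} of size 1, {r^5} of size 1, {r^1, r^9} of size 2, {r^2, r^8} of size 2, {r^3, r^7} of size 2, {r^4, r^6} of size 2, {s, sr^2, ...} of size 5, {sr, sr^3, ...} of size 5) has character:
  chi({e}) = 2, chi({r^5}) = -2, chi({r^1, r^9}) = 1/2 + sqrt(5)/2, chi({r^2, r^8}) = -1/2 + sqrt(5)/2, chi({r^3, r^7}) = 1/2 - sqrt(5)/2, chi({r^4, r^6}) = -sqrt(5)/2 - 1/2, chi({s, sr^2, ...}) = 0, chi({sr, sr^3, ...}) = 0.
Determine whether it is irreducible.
Irreducible: <chi, chi> = 1.

Argument: <chi, chi> = (1/|G|) sum_C |C| * |chi(C)|^2 = (1/20)[1*|2|^2 + 1*|-2|^2 + 2*|1/2 + sqrt(5)/2|^2 + 2*|-1/2 + sqrt(5)/2|^2 + 2*|1/2 - sqrt(5)/2|^2 + 2*|-sqrt(5)/2 - 1/2|^2 + 5*|0|^2 + 5*|0|^2]
  = (1/20)[(4) + (4) + (sqrt(5) + 3) + (3 - sqrt(5)) + (3 - sqrt(5)) + (sqrt(5) + 3) + (0) + (0)] = 20/20 = 1.
A character is irreducible iff <chi, chi> = 1, so this representation is irreducible.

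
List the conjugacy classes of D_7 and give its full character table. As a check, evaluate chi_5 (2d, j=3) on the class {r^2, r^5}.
Conjugacy classes: {e} of size 1, {r^1, r^6} of size 2, {r^2, r^5} of size 2, {r^3, r^4} of size 2, {s, sr, ..., sr^6} of size 7.
Character table:
  irrep \ class              {e} (size 1)  {r^1, r^6} (size 2)  {r^2, r^5} (size 2)  {r^3, r^4} (size 2)  {s, sr, ..., sr^6} (size 7)
  chi_1 (triv)               1             1                    1                    1                    1                          
  chi_2 (sign: r->1, s->-1)  1             1                    1                    1                    -1                         
  chi_3 (2d, j=1)            2             2*cos(2*pi/7)        -2*cos(3*pi/7)       -2*cos(pi/7)         0                          
  chi_4 (2d, j=2)            2             -2*cos(3*pi/7)       -2*cos(pi/7)         2*cos(2*pi/7)        0                          
  chi_5 (2d, j=3)            2             -2*cos(pi/7)         2*cos(2*pi/7)        -2*cos(3*pi/7)       0                          

Spot check: chi_5 (2d, j=3) on {r^2, r^5} = 2*cos(2*pi/7).

Solution. D_7 has order 2*7 = 14 with 5 conjugacy classes, hence 5 irreducibles. Sum of squared dims 1 + 1 + 4 + 4 + 4 = 14 = |G|. Linear characters come from the abelianisation; the 2-dimensional irreps have character r^k -> 2*cos(2*pi*j*k/7), reflections -> 0.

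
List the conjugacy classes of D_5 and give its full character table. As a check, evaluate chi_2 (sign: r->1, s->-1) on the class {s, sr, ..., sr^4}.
Conjugacy classes: {e} of size 1, {r^1, r^4} of size 2, {r^2, r^3} of size 2, {s, sr, ..., sr^4} of size 5.
Character table:
  irrep \ class              {e} (size 1)  {r^1, r^4} (size 2)  {r^2, r^3} (size 2)  {s, sr, ..., sr^4} (size 5)
  chi_1 (triv)               1             1                    1                    1                          
  chi_2 (sign: r->1, s->-1)  1             1                    1                    -1                         
  chi_3 (2d, j=1)            2             -1/2 + sqrt(5)/2     -sqrt(5)/2 - 1/2     0                          
  chi_4 (2d, j=2)            2             -sqrt(5)/2 - 1/2     -1/2 + sqrt(5)/2     0                          

Spot check: chi_2 (sign: r->1, s->-1) on {s, sr, ..., sr^4} = -1.

Working: D_5 has order 2*5 = 10 with 4 conjugacy classes, hence 4 irreducibles. Sum of squared dims 1 + 1 + 4 + 4 = 10 = |G|. Linear characters come from the abelianisation; the 2-dimensional irreps have character r^k -> 2*cos(2*pi*j*k/5), reflections -> 0.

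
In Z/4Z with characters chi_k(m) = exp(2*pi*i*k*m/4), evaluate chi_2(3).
chi_2(3) = zeta_4^6 = -1

Solution. chi_2(3) = zeta_4^(2*3) = zeta_4^6. Since zeta_4^4 = 1, this equals zeta_4^2 = exp(2*pi*i*2/4) = -1.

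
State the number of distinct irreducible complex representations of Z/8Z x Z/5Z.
40

Details: The number of irreducible complex representations of a finite group equals its number of conjugacy classes. Z/8Z x Z/5Z is abelian of order 40, so every element is its own conjugacy class: 40 classes, so Z/8Z x Z/5Z (order 40) has exactly 40 irreducible complex representations.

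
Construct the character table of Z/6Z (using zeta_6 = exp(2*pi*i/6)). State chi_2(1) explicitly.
Character table of Z/6Z (irreps indexed chi_0,...,chi_5 with chi_k(m) = zeta_6^(k*m), zeta_6 = exp(2*pi*i/6)):
  irrep \ class  {0} (size 1)  {1} (size 1)    {2} (size 1)    {3} (size 1)  {4} (size 1)    {5} (size 1)  
  chi_0          1             1               1               1             1               1             
  chi_1          1             exp(I*pi/3)     exp(2*I*pi/3)   -1            exp(-2*I*pi/3)  exp(-I*pi/3)  
  chi_2          1             exp(2*I*pi/3)   exp(-2*I*pi/3)  1             exp(2*I*pi/3)   exp(-2*I*pi/3)
  chi_3          1             -1              1               -1            1               -1            
  chi_4          1             exp(-2*I*pi/3)  exp(2*I*pi/3)   1             exp(-2*I*pi/3)  exp(2*I*pi/3) 
  chi_5          1             exp(-I*pi/3)    exp(-2*I*pi/3)  -1            exp(2*I*pi/3)   exp(I*pi/3)   

Spot check: chi_2(1) = zeta_6^(2*1) = zeta_6^2 = exp(2*I*pi/3).

Justification: Z/6Z is abelian, so all 6 irreducible complex representations are 1-dimensional. They are given by chi_k(m) = zeta_6^(k*m) for k = 0,...,5. Row orthogonality: sum_m chi_k(m) conj(chi_l(m)) = 6 * [k = l].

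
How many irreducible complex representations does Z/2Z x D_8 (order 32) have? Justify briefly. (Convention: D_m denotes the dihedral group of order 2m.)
14

Solution. The number of irreducible complex representations of a finite group equals its number of conjugacy classes. For a direct product, #classes(G x H) = #classes(G) * #classes(H). Z/2Z has 2 classes (abelian), D_8 has 7 classes, so 2 * 7 = 14, so Z/2Z x D_8 (order 32) has exactly 14 irreducible complex representations.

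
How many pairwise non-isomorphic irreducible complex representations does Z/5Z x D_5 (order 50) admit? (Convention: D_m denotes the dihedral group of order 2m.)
20

Why: The number of irreducible complex representations of a finite group equals its number of conjugacy classes. For a direct product, #classes(G x H) = #classes(G) * #classes(H). Z/5Z has 5 classes (abelian), D_5 has 4 classes, so 5 * 4 = 20, so Z/5Z x D_5 (order 50) has exactly 20 irreducible complex representations.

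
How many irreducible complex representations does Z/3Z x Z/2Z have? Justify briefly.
6

Reasoning: The number of irreducible complex representations of a finite group equals its number of conjugacy classes. Z/3Z x Z/2Z is abelian of order 6, so every element is its own conjugacy class: 6 classes, so Z/3Z x Z/2Z (order 6) has exactly 6 irreducible complex representations.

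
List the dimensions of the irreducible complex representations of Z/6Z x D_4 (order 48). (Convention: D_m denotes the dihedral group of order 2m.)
Dimensions: 1, 1, 1, 1, 1, 1, 1, 1, 1, 1, 1, 1, 1, 1, 1, 1, 1, 1, 1, 1, 1, 1, 1, 1, 2, 2, 2, 2, 2, 2

Argument: There are 30 irreducibles (= number of conjugacy classes). Their dimensions d_i satisfy sum d_i^2 = |G| = 48: 1 + 1 + 1 + 1 + 1 + 1 + 1 + 1 + 1 + 1 + 1 + 1 + 1 + 1 + 1 + 1 + 1 + 1 + 1 + 1 + 1 + 1 + 1 + 1 + 4 + 4 + 4 + 4 + 4 + 4 = 48. (For the product with Z/6Z: each of the 6 1-dim characters of Z/6Z tensors with each irrep of D_4, giving 6 copies of each D_4-dimension.)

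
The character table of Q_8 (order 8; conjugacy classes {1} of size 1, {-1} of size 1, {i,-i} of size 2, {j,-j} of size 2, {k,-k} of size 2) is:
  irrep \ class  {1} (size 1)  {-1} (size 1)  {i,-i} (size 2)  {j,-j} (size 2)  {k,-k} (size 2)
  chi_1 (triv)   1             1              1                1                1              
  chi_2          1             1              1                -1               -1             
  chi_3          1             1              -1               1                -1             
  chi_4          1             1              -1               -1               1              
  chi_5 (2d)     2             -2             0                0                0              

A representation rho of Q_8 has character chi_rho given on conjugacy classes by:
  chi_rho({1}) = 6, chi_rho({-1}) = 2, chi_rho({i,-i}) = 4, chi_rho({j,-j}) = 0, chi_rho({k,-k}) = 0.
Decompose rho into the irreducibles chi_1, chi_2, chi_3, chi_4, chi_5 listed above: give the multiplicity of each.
Multiplicities: chi_1: 2, chi_2: 2, chi_3: 0, chi_4: 0, chi_5: 1.

Proof sketch: Use <chi_rho, chi> = (1/|G|) sum_C |C| * chi_rho(C) * conj(chi(C)) with |G| = 8 for each irreducible chi in the table:
  <chi_rho, chi_1> = (1/8)[1*(6)*conj(1) + 1*(2)*conj(1) + 2*(4)*conj(1) + 2*(0)*conj(1) + 2*(0)*conj(1)]
      = (1/8)[(6) + (2) + (8) + (0) + (0)] = 16/8 = 2
  <chi_rho, chi_2> = (1/8)[1*(6)*conj(1) + 1*(2)*conj(1) + 2*(4)*conj(1) + 2*(0)*conj(-1) + 2*(0)*conj(-1)]
      = (1/8)[(6) + (2) + (8) + (0) + (0)] = 16/8 = 2
  <chi_rho, chi_3> = (1/8)[1*(6)*conj(1) + 1*(2)*conj(1) + 2*(4)*conj(-1) + 2*(0)*conj(1) + 2*(0)*conj(-1)]
      = (1/8)[(6) + (2) + (-8) + (0) + (0)] = 0/8 = 0
  <chi_rho, chi_4> = (1/8)[1*(6)*conj(1) + 1*(2)*conj(1) + 2*(4)*conj(-1) + 2*(0)*conj(-1) + 2*(0)*conj(1)]
      = (1/8)[(6) + (2) + (-8) + (0) + (0)] = 0/8 = 0
  <chi_rho, chi_5> = (1/8)[1*(6)*conj(2) + 1*(2)*conj(-2) + 2*(4)*conj(0) + 2*(0)*conj(0) + 2*(0)*conj(0)]
      = (1/8)[(12) + (-4) + (0) + (0) + (0)] = 8/8 = 1
Dimension check: dim(rho) = sum (mult * dim) = 2*1 + 2*1 + 0*1 + 0*1 + 1*2 = 6 = chi_rho(e) = 6.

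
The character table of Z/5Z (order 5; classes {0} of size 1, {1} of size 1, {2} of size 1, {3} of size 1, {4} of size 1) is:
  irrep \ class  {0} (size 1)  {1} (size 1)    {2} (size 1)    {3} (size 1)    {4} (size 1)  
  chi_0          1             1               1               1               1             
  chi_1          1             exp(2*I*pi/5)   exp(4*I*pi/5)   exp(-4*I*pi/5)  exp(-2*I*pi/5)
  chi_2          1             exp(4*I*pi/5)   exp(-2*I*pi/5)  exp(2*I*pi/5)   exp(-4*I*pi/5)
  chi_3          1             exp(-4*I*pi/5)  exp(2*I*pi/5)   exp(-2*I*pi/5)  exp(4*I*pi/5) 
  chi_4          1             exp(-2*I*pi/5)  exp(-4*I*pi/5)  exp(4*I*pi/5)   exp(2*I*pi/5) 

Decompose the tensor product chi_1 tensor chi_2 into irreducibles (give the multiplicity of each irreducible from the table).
chi_1 tensor chi_2 = chi_3 (all other irreducibles have multiplicity 0).

Derivation: The character of a tensor product is the pointwise product (chi_1 * chi_2)(C) = chi_1(C) * chi_2(C):
  {0}: (1)*(1), {1}: (exp(2*I*pi/5))*(exp(4*I*pi/5)), {2}: (exp(4*I*pi/5))*(exp(-2*I*pi/5)), {3}: (exp(-4*I*pi/5))*(exp(2*I*pi/5)), {4}: (exp(-2*I*pi/5))*(exp(-4*I*pi/5))
so (chi_1 * chi_2) takes values
  {0} -> 1, {1} -> exp(-4*I*pi/5), {2} -> exp(2*I*pi/5), {3} -> exp(-2*I*pi/5), {4} -> exp(4*I*pi/5).
Now take the inner product of this character with each irreducible chi from the table, <chi_1*chi_2, chi> = (1/5) sum_C |C| (chi_1*chi_2)(C) conj(chi(C)):
  <chi_1*chi_2, chi_0> = (1/5)[1*(1)*conj(1) + 1*(exp(-4*I*pi/5))*conj(1) + 1*(exp(2*I*pi/5))*conj(1) + 1*(exp(-2*I*pi/5))*conj(1) + 1*(exp(4*I*pi/5))*conj(1)]
      = (1/5)[(1) + (exp(-4*I*pi/5)) + (exp(2*I*pi/5)) + (exp(-2*I*pi/5)) + (exp(4*I*pi/5))] = 0/5 = 0
  <chi_1*chi_2, chi_1> = (1/5)[1*(1)*conj(1) + 1*(exp(-4*I*pi/5))*conj(exp(2*I*pi/5)) + 1*(exp(2*I*pi/5))*conj(exp(4*I*pi/5)) + 1*(exp(-2*I*pi/5))*conj(exp(-4*I*pi/5)) + 1*(exp(4*I*pi/5))*conj(exp(-2*I*pi/5))]
      = (1/5)[(1) + (exp(4*I*pi/5)) + (exp(-2*I*pi/5)) + (exp(2*I*pi/5)) + (exp(-4*I*pi/5))] = 0/5 = 0
  <chi_1*chi_2, chi_2> = (1/5)[1*(1)*conj(1) + 1*(exp(-4*I*pi/5))*conj(exp(4*I*pi/5)) + 1*(exp(2*I*pi/5))*conj(exp(-2*I*pi/5)) + 1*(exp(-2*I*pi/5))*conj(exp(2*I*pi/5)) + 1*(exp(4*I*pi/5))*conj(exp(-4*I*pi/5))]
      = (1/5)[(1) + (exp(2*I*pi/5)) + (exp(4*I*pi/5)) + (exp(-4*I*pi/5)) + (exp(-2*I*pi/5))] = 0/5 = 0
  <chi_1*chi_2, chi_3> = (1/5)[1*(1)*conj(1) + 1*(exp(-4*I*pi/5))*conj(exp(-4*I*pi/5)) + 1*(exp(2*I*pi/5))*conj(exp(2*I*pi/5)) + 1*(exp(-2*I*pi/5))*conj(exp(-2*I*pi/5)) + 1*(exp(4*I*pi/5))*conj(exp(4*I*pi/5))]
      = (1/5)[(1) + (1) + (1) + (1) + (1)] = 5/5 = 1
  <chi_1*chi_2, chi_4> = (1/5)[1*(1)*conj(1) + 1*(exp(-4*I*pi/5))*conj(exp(-2*I*pi/5)) + 1*(exp(2*I*pi/5))*conj(exp(-4*I*pi/5)) + 1*(exp(-2*I*pi/5))*conj(exp(4*I*pi/5)) + 1*(exp(4*I*pi/5))*conj(exp(2*I*pi/5))]
      = (1/5)[(1) + (exp(-2*I*pi/5)) + (exp(-4*I*pi/5)) + (exp(4*I*pi/5)) + (exp(2*I*pi/5))] = 0/5 = 0
(Exp terms are combined using exp(i*s)*conj(exp(i*t)) = exp(i*(s-t)), and sums of them are collapsed using the identity that for every m > 1 the m distinct m-th roots of unity sum to 0, e.g. 1 + exp(2*I*pi/3) + exp(-2*I*pi/3) = 0.)
Hence the multiplicities are chi_3: 1. Dimension check: dim(chi_1)*dim(chi_2) = 1*1 = 1 and sum (mult * dim) = 1*1 = 1.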